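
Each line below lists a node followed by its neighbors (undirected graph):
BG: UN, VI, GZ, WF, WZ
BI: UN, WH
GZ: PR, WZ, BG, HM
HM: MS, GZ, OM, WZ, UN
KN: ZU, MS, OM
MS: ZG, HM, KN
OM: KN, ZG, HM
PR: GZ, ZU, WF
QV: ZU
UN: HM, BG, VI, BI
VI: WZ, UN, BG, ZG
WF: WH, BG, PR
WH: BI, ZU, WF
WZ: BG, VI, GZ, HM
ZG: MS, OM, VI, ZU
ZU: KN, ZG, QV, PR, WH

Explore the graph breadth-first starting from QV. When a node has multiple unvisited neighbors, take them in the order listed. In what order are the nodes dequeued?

QV → ZU → KN → ZG → PR → WH → MS → OM → VI → GZ → WF → BI → HM → WZ → UN → BG

Visit QV; enqueue ZU → queue [ZU]
Visit ZU; enqueue KN, ZG, PR, WH → queue [KN, ZG, PR, WH]
Visit KN; enqueue MS, OM → queue [ZG, PR, WH, MS, OM]
Visit ZG; enqueue VI → queue [PR, WH, MS, OM, VI]
Visit PR; enqueue GZ, WF → queue [WH, MS, OM, VI, GZ, WF]
Visit WH; enqueue BI → queue [MS, OM, VI, GZ, WF, BI]
Visit MS; enqueue HM → queue [OM, VI, GZ, WF, BI, HM]
Visit OM → queue [VI, GZ, WF, BI, HM]
Visit VI; enqueue WZ, UN, BG → queue [GZ, WF, BI, HM, WZ, UN, BG]
Visit GZ → queue [WF, BI, HM, WZ, UN, BG]
Visit WF → queue [BI, HM, WZ, UN, BG]
Visit BI → queue [HM, WZ, UN, BG]
Visit HM → queue [WZ, UN, BG]
Visit WZ → queue [UN, BG]
Visit UN → queue [BG]
Visit BG → queue []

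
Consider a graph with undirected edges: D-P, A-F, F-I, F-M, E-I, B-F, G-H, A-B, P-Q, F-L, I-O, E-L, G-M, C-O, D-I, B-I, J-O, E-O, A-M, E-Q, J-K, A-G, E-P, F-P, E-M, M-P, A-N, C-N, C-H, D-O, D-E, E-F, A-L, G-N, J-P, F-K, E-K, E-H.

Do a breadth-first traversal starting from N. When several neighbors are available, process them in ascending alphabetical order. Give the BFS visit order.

N -> A -> C -> G -> B -> F -> L -> M -> H -> O -> I -> E -> K -> P -> D -> J -> Q

Visit N; enqueue A, C, G → queue [A, C, G]
Visit A; enqueue B, F, L, M → queue [C, G, B, F, L, M]
Visit C; enqueue H, O → queue [G, B, F, L, M, H, O]
Visit G → queue [B, F, L, M, H, O]
Visit B; enqueue I → queue [F, L, M, H, O, I]
Visit F; enqueue E, K, P → queue [L, M, H, O, I, E, K, P]
Visit L → queue [M, H, O, I, E, K, P]
Visit M → queue [H, O, I, E, K, P]
Visit H → queue [O, I, E, K, P]
Visit O; enqueue D, J → queue [I, E, K, P, D, J]
Visit I → queue [E, K, P, D, J]
Visit E; enqueue Q → queue [K, P, D, J, Q]
Visit K → queue [P, D, J, Q]
Visit P → queue [D, J, Q]
Visit D → queue [J, Q]
Visit J → queue [Q]
Visit Q → queue []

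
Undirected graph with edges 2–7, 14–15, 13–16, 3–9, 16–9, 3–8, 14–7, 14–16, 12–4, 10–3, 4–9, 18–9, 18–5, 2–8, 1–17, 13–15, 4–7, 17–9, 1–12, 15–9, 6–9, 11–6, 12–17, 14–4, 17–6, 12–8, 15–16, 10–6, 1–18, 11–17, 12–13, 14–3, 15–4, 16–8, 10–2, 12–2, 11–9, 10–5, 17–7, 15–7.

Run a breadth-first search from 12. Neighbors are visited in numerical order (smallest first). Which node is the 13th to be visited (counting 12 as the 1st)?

Visit 12; enqueue 1, 2, 4, 8, 13, 17 → queue [1, 2, 4, 8, 13, 17]
Visit 1; enqueue 18 → queue [2, 4, 8, 13, 17, 18]
Visit 2; enqueue 7, 10 → queue [4, 8, 13, 17, 18, 7, 10]
Visit 4; enqueue 9, 14, 15 → queue [8, 13, 17, 18, 7, 10, 9, 14, 15]
Visit 8; enqueue 3, 16 → queue [13, 17, 18, 7, 10, 9, 14, 15, 3, 16]
Visit 13 → queue [17, 18, 7, 10, 9, 14, 15, 3, 16]
Visit 17; enqueue 6, 11 → queue [18, 7, 10, 9, 14, 15, 3, 16, 6, 11]
Visit 18; enqueue 5 → queue [7, 10, 9, 14, 15, 3, 16, 6, 11, 5]
Visit 7 → queue [10, 9, 14, 15, 3, 16, 6, 11, 5]
Visit 10 → queue [9, 14, 15, 3, 16, 6, 11, 5]
Visit 9 → queue [14, 15, 3, 16, 6, 11, 5]
Visit 14 → queue [15, 3, 16, 6, 11, 5]
Visit 15 → queue [3, 16, 6, 11, 5]
Visit 3 → queue [16, 6, 11, 5]
Visit 16 → queue [6, 11, 5]
Visit 6 → queue [11, 5]
Visit 11 → queue [5]
Visit 5 → queue []

Visit order: 12, 1, 2, 4, 8, 13, 17, 18, 7, 10, 9, 14, 15, 3, 16, 6, 11, 5

15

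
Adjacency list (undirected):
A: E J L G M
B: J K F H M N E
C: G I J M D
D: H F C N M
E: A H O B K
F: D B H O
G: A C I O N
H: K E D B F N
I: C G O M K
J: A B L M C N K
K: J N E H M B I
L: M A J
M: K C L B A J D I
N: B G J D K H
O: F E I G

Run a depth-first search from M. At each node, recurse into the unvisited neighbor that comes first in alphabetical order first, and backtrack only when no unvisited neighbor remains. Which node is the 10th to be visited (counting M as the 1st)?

K

Visit M
M → A
A → E
E → B
B → F
F → D
D → C
C → G
G → I
I → K
K → H
H → N
N → J
J → L
I → O

Visit order: M, A, E, B, F, D, C, G, I, K, H, N, J, L, O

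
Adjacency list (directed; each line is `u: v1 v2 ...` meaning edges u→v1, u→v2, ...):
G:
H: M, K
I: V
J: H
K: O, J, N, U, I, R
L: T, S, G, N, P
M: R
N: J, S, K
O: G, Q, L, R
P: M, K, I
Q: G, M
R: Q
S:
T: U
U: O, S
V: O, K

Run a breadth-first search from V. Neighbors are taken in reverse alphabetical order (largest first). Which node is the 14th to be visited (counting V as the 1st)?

Visit V; enqueue O, K → queue [O, K]
Visit O; enqueue R, Q, L, G → queue [K, R, Q, L, G]
Visit K; enqueue U, N, J, I → queue [R, Q, L, G, U, N, J, I]
Visit R → queue [Q, L, G, U, N, J, I]
Visit Q; enqueue M → queue [L, G, U, N, J, I, M]
Visit L; enqueue T, S, P → queue [G, U, N, J, I, M, T, S, P]
Visit G → queue [U, N, J, I, M, T, S, P]
Visit U → queue [N, J, I, M, T, S, P]
Visit N → queue [J, I, M, T, S, P]
Visit J; enqueue H → queue [I, M, T, S, P, H]
Visit I → queue [M, T, S, P, H]
Visit M → queue [T, S, P, H]
Visit T → queue [S, P, H]
Visit S → queue [P, H]
Visit P → queue [H]
Visit H → queue []

Visit order: V, O, K, R, Q, L, G, U, N, J, I, M, T, S, P, H

S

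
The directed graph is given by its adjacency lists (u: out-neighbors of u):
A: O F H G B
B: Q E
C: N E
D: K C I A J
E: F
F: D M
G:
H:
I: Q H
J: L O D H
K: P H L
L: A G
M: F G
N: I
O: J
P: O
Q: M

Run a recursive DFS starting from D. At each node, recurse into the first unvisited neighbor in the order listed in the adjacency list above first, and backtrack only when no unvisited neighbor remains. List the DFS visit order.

D -> K -> P -> O -> J -> L -> A -> F -> M -> G -> H -> B -> Q -> E -> C -> N -> I

Visit D
D → K
K → P
P → O
O → J
J → L
L → A
A → F
F → M
M → G
A → H
A → B
B → Q
B → E
D → C
C → N
N → I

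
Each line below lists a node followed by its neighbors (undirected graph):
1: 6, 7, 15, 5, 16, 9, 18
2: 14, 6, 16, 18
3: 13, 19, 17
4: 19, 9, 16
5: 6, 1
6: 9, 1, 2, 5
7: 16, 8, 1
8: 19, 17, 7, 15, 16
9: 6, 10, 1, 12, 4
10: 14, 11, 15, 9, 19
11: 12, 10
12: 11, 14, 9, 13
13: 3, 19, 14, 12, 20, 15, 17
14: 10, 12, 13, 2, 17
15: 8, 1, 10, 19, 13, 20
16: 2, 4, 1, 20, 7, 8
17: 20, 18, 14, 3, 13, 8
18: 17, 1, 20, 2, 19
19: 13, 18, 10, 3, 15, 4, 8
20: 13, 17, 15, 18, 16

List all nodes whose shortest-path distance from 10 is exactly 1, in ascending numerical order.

9, 11, 14, 15, 19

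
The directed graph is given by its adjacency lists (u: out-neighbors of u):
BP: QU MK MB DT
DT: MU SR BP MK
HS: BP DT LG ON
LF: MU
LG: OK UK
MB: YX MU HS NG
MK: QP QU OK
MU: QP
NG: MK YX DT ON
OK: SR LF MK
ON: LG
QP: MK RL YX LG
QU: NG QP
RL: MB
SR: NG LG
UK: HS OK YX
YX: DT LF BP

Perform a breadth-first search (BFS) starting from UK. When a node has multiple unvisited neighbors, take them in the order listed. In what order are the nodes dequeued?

Visit UK; enqueue HS, OK, YX → queue [HS, OK, YX]
Visit HS; enqueue BP, DT, LG, ON → queue [OK, YX, BP, DT, LG, ON]
Visit OK; enqueue SR, LF, MK → queue [YX, BP, DT, LG, ON, SR, LF, MK]
Visit YX → queue [BP, DT, LG, ON, SR, LF, MK]
Visit BP; enqueue QU, MB → queue [DT, LG, ON, SR, LF, MK, QU, MB]
Visit DT; enqueue MU → queue [LG, ON, SR, LF, MK, QU, MB, MU]
Visit LG → queue [ON, SR, LF, MK, QU, MB, MU]
Visit ON → queue [SR, LF, MK, QU, MB, MU]
Visit SR; enqueue NG → queue [LF, MK, QU, MB, MU, NG]
Visit LF → queue [MK, QU, MB, MU, NG]
Visit MK; enqueue QP → queue [QU, MB, MU, NG, QP]
Visit QU → queue [MB, MU, NG, QP]
Visit MB → queue [MU, NG, QP]
Visit MU → queue [NG, QP]
Visit NG → queue [QP]
Visit QP; enqueue RL → queue [RL]
Visit RL → queue []

UK → HS → OK → YX → BP → DT → LG → ON → SR → LF → MK → QU → MB → MU → NG → QP → RL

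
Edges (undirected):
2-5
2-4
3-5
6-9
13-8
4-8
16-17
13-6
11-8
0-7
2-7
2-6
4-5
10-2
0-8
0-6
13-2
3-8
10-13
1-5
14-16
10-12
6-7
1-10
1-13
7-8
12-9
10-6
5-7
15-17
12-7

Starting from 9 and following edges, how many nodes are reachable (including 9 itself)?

14

BFS from 9 visits: 9, 12, 6, 10, 7, 13, 2, 0, 1, 8, 5, 4, 11, 3
Reachable nodes: 14 of 18 total.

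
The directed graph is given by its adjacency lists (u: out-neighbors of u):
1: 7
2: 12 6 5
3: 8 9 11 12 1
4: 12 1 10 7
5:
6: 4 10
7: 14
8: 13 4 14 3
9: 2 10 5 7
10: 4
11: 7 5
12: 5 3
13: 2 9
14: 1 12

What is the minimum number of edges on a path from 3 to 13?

2

Level 0: 3
Level 1: 1, 8, 9, 11, 12
Level 2: 2, 4, 5, 7, 10, 13, 14
Level 3: 6
13 first appears at level 2.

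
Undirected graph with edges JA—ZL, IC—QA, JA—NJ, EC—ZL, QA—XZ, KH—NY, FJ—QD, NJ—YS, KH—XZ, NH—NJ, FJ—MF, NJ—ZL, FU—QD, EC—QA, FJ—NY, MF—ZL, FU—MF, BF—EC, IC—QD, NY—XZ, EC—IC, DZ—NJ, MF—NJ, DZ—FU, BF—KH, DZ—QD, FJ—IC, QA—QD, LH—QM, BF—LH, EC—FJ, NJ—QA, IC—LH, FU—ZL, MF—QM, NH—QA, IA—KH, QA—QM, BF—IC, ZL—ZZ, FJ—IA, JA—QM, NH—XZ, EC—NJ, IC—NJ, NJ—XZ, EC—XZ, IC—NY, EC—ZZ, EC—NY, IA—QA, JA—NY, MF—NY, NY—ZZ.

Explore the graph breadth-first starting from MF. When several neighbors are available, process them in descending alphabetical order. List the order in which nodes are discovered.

MF ZL QM NY NJ FU FJ ZZ JA EC QA LH XZ KH IC YS NH DZ QD IA BF

Visit MF; enqueue ZL, QM, NY, NJ, FU, FJ → queue [ZL, QM, NY, NJ, FU, FJ]
Visit ZL; enqueue ZZ, JA, EC → queue [QM, NY, NJ, FU, FJ, ZZ, JA, EC]
Visit QM; enqueue QA, LH → queue [NY, NJ, FU, FJ, ZZ, JA, EC, QA, LH]
Visit NY; enqueue XZ, KH, IC → queue [NJ, FU, FJ, ZZ, JA, EC, QA, LH, XZ, KH, IC]
Visit NJ; enqueue YS, NH, DZ → queue [FU, FJ, ZZ, JA, EC, QA, LH, XZ, KH, IC, YS, NH, DZ]
Visit FU; enqueue QD → queue [FJ, ZZ, JA, EC, QA, LH, XZ, KH, IC, YS, NH, DZ, QD]
Visit FJ; enqueue IA → queue [ZZ, JA, EC, QA, LH, XZ, KH, IC, YS, NH, DZ, QD, IA]
Visit ZZ → queue [JA, EC, QA, LH, XZ, KH, IC, YS, NH, DZ, QD, IA]
Visit JA → queue [EC, QA, LH, XZ, KH, IC, YS, NH, DZ, QD, IA]
Visit EC; enqueue BF → queue [QA, LH, XZ, KH, IC, YS, NH, DZ, QD, IA, BF]
Visit QA → queue [LH, XZ, KH, IC, YS, NH, DZ, QD, IA, BF]
Visit LH → queue [XZ, KH, IC, YS, NH, DZ, QD, IA, BF]
Visit XZ → queue [KH, IC, YS, NH, DZ, QD, IA, BF]
Visit KH → queue [IC, YS, NH, DZ, QD, IA, BF]
Visit IC → queue [YS, NH, DZ, QD, IA, BF]
Visit YS → queue [NH, DZ, QD, IA, BF]
Visit NH → queue [DZ, QD, IA, BF]
Visit DZ → queue [QD, IA, BF]
Visit QD → queue [IA, BF]
Visit IA → queue [BF]
Visit BF → queue []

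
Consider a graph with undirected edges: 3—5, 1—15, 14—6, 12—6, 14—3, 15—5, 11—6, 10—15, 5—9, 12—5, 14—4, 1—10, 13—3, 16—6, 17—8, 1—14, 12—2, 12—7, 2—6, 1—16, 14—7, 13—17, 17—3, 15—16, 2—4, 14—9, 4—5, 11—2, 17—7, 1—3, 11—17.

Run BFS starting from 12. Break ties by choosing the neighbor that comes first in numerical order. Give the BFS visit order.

Visit 12; enqueue 2, 5, 6, 7 → queue [2, 5, 6, 7]
Visit 2; enqueue 4, 11 → queue [5, 6, 7, 4, 11]
Visit 5; enqueue 3, 9, 15 → queue [6, 7, 4, 11, 3, 9, 15]
Visit 6; enqueue 14, 16 → queue [7, 4, 11, 3, 9, 15, 14, 16]
Visit 7; enqueue 17 → queue [4, 11, 3, 9, 15, 14, 16, 17]
Visit 4 → queue [11, 3, 9, 15, 14, 16, 17]
Visit 11 → queue [3, 9, 15, 14, 16, 17]
Visit 3; enqueue 1, 13 → queue [9, 15, 14, 16, 17, 1, 13]
Visit 9 → queue [15, 14, 16, 17, 1, 13]
Visit 15; enqueue 10 → queue [14, 16, 17, 1, 13, 10]
Visit 14 → queue [16, 17, 1, 13, 10]
Visit 16 → queue [17, 1, 13, 10]
Visit 17; enqueue 8 → queue [1, 13, 10, 8]
Visit 1 → queue [13, 10, 8]
Visit 13 → queue [10, 8]
Visit 10 → queue [8]
Visit 8 → queue []

12 -> 2 -> 5 -> 6 -> 7 -> 4 -> 11 -> 3 -> 9 -> 15 -> 14 -> 16 -> 17 -> 1 -> 13 -> 10 -> 8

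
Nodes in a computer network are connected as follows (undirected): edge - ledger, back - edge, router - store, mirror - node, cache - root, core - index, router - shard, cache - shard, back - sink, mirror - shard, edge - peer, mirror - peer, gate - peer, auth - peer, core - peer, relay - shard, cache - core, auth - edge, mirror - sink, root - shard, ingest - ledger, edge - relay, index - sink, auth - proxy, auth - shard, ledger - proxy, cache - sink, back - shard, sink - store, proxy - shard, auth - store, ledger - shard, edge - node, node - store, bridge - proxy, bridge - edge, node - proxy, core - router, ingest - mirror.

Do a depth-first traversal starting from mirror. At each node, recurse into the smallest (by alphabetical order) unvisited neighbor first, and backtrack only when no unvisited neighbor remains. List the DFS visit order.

Visit mirror
mirror → ingest
ingest → ledger
ledger → edge
edge → auth
auth → peer
peer → core
core → cache
cache → root
root → shard
shard → back
back → sink
sink → index
sink → store
store → node
node → proxy
proxy → bridge
store → router
shard → relay
peer → gate

mirror -> ingest -> ledger -> edge -> auth -> peer -> core -> cache -> root -> shard -> back -> sink -> index -> store -> node -> proxy -> bridge -> router -> relay -> gate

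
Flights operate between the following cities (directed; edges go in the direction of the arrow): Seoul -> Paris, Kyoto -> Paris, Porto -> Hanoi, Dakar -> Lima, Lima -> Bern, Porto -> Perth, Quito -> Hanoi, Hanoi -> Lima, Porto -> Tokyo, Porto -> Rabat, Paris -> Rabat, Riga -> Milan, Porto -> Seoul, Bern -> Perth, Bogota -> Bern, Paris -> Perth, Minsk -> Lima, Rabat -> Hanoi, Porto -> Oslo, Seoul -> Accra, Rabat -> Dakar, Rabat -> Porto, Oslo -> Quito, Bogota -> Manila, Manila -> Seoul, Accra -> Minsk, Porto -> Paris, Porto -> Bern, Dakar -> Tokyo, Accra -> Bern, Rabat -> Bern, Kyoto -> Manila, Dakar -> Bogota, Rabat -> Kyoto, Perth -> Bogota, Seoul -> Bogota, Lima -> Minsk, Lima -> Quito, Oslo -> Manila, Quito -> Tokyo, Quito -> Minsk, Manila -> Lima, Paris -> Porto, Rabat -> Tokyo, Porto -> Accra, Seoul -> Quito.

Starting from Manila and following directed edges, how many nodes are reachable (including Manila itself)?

BFS from Manila visits: Manila, Lima, Seoul, Bern, Minsk, Quito, Accra, Bogota, Paris, Perth, Hanoi, Tokyo, Porto, Rabat, Oslo, Dakar, Kyoto
Reachable nodes: 17 of 19 total.

17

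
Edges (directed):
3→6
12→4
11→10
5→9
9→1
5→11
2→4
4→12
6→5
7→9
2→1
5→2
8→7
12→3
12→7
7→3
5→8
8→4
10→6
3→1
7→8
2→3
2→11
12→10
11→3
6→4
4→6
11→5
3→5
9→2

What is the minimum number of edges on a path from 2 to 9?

3

Level 0: 2
Level 1: 1, 3, 4, 11
Level 2: 5, 6, 10, 12
Level 3: 7, 8, 9
9 first appears at level 3.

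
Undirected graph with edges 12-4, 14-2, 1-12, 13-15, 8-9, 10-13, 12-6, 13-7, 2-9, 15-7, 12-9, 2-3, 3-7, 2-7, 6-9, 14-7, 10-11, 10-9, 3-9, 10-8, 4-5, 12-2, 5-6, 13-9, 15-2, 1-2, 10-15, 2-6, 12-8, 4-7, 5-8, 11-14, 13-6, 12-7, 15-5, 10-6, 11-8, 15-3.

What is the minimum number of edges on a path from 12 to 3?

2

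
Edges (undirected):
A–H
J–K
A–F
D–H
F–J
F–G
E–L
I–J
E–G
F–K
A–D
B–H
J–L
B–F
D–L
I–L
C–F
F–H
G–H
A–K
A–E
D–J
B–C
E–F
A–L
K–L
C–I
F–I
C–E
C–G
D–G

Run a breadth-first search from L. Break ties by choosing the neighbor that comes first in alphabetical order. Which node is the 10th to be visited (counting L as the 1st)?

Visit L; enqueue A, D, E, I, J, K → queue [A, D, E, I, J, K]
Visit A; enqueue F, H → queue [D, E, I, J, K, F, H]
Visit D; enqueue G → queue [E, I, J, K, F, H, G]
Visit E; enqueue C → queue [I, J, K, F, H, G, C]
Visit I → queue [J, K, F, H, G, C]
Visit J → queue [K, F, H, G, C]
Visit K → queue [F, H, G, C]
Visit F; enqueue B → queue [H, G, C, B]
Visit H → queue [G, C, B]
Visit G → queue [C, B]
Visit C → queue [B]
Visit B → queue []

Visit order: L, A, D, E, I, J, K, F, H, G, C, B

G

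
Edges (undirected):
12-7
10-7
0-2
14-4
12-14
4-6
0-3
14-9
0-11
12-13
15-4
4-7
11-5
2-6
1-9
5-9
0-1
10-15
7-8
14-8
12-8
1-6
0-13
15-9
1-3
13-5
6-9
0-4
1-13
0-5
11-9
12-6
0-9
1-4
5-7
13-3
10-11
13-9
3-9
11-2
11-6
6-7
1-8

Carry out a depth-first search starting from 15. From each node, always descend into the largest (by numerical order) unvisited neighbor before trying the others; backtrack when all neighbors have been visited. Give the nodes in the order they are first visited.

15 -> 10 -> 11 -> 9 -> 14 -> 12 -> 13 -> 5 -> 7 -> 8 -> 1 -> 6 -> 4 -> 0 -> 3 -> 2

Visit 15
15 → 10
10 → 11
11 → 9
9 → 14
14 → 12
12 → 13
13 → 5
5 → 7
7 → 8
8 → 1
1 → 6
6 → 4
4 → 0
0 → 3
0 → 2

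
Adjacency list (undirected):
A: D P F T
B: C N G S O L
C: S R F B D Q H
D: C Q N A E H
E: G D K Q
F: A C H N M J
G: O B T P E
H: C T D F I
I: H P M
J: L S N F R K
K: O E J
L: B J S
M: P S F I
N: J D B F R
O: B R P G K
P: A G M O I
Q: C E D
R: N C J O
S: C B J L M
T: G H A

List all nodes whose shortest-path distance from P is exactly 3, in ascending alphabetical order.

Level 0: P
Level 1: A, G, I, M, O
Level 2: B, D, E, F, H, K, R, S, T
Level 3: C, J, L, N, Q

C, J, L, N, Q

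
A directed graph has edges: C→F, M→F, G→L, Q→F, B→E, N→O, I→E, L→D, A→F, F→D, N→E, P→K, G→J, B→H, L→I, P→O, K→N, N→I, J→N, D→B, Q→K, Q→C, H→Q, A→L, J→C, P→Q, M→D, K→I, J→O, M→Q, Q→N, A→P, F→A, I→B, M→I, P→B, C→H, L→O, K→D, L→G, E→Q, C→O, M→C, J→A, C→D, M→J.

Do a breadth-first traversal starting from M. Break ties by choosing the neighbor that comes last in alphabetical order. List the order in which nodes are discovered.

Visit M; enqueue Q, J, I, F, D, C → queue [Q, J, I, F, D, C]
Visit Q; enqueue N, K → queue [J, I, F, D, C, N, K]
Visit J; enqueue O, A → queue [I, F, D, C, N, K, O, A]
Visit I; enqueue E, B → queue [F, D, C, N, K, O, A, E, B]
Visit F → queue [D, C, N, K, O, A, E, B]
Visit D → queue [C, N, K, O, A, E, B]
Visit C; enqueue H → queue [N, K, O, A, E, B, H]
Visit N → queue [K, O, A, E, B, H]
Visit K → queue [O, A, E, B, H]
Visit O → queue [A, E, B, H]
Visit A; enqueue P, L → queue [E, B, H, P, L]
Visit E → queue [B, H, P, L]
Visit B → queue [H, P, L]
Visit H → queue [P, L]
Visit P → queue [L]
Visit L; enqueue G → queue [G]
Visit G → queue []

M Q J I F D C N K O A E B H P L G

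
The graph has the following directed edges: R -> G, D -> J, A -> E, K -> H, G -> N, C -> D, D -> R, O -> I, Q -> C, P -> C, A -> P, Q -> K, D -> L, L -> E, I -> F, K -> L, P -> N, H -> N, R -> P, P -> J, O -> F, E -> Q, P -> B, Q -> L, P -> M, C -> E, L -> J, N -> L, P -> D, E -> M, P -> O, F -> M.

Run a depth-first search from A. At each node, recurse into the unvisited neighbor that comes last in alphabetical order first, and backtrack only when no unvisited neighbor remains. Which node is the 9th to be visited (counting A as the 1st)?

Visit A
A → P
P → O
O → I
I → F
F → M
P → N
N → L
L → J
L → E
E → Q
Q → K
K → H
Q → C
C → D
D → R
R → G
P → B

Visit order: A, P, O, I, F, M, N, L, J, E, Q, K, H, C, D, R, G, B

J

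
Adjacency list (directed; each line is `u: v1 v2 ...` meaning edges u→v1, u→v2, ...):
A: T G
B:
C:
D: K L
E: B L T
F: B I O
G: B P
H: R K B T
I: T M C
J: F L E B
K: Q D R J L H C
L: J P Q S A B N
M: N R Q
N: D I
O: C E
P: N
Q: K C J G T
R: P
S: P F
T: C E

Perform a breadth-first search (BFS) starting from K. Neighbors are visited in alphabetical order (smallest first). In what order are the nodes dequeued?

K C D H J L Q R B T E F A N P S G I O M

Visit K; enqueue C, D, H, J, L, Q, R → queue [C, D, H, J, L, Q, R]
Visit C → queue [D, H, J, L, Q, R]
Visit D → queue [H, J, L, Q, R]
Visit H; enqueue B, T → queue [J, L, Q, R, B, T]
Visit J; enqueue E, F → queue [L, Q, R, B, T, E, F]
Visit L; enqueue A, N, P, S → queue [Q, R, B, T, E, F, A, N, P, S]
Visit Q; enqueue G → queue [R, B, T, E, F, A, N, P, S, G]
Visit R → queue [B, T, E, F, A, N, P, S, G]
Visit B → queue [T, E, F, A, N, P, S, G]
Visit T → queue [E, F, A, N, P, S, G]
Visit E → queue [F, A, N, P, S, G]
Visit F; enqueue I, O → queue [A, N, P, S, G, I, O]
Visit A → queue [N, P, S, G, I, O]
Visit N → queue [P, S, G, I, O]
Visit P → queue [S, G, I, O]
Visit S → queue [G, I, O]
Visit G → queue [I, O]
Visit I; enqueue M → queue [O, M]
Visit O → queue [M]
Visit M → queue []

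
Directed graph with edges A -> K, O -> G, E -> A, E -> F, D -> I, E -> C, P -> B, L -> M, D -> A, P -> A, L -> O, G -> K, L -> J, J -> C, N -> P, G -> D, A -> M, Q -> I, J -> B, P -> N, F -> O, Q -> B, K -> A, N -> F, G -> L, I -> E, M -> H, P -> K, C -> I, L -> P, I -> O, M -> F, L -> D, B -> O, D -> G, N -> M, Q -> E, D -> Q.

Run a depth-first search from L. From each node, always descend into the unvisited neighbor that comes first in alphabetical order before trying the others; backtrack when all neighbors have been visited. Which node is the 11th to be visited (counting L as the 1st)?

Visit L
L → D
D → A
A → K
A → M
M → F
F → O
O → G
M → H
D → I
I → E
E → C
D → Q
Q → B
L → J
L → P
P → N

Visit order: L, D, A, K, M, F, O, G, H, I, E, C, Q, B, J, P, N

E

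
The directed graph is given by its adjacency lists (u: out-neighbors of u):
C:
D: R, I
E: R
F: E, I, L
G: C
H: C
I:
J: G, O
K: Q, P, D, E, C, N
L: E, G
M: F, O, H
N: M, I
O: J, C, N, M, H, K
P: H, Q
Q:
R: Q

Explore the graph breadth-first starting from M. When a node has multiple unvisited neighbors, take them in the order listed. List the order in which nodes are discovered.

M -> F -> O -> H -> E -> I -> L -> J -> C -> N -> K -> R -> G -> Q -> P -> D

Visit M; enqueue F, O, H → queue [F, O, H]
Visit F; enqueue E, I, L → queue [O, H, E, I, L]
Visit O; enqueue J, C, N, K → queue [H, E, I, L, J, C, N, K]
Visit H → queue [E, I, L, J, C, N, K]
Visit E; enqueue R → queue [I, L, J, C, N, K, R]
Visit I → queue [L, J, C, N, K, R]
Visit L; enqueue G → queue [J, C, N, K, R, G]
Visit J → queue [C, N, K, R, G]
Visit C → queue [N, K, R, G]
Visit N → queue [K, R, G]
Visit K; enqueue Q, P, D → queue [R, G, Q, P, D]
Visit R → queue [G, Q, P, D]
Visit G → queue [Q, P, D]
Visit Q → queue [P, D]
Visit P → queue [D]
Visit D → queue []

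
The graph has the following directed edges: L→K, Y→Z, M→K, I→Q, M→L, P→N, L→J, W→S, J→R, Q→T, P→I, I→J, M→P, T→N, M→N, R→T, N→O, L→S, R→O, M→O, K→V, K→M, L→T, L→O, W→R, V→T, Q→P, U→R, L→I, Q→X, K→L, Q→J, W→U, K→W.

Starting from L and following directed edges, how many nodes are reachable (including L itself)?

16

BFS from L visits: L, T, S, O, K, J, I, N, W, V, M, R, Q, U, P, X
Reachable nodes: 16 of 18 total.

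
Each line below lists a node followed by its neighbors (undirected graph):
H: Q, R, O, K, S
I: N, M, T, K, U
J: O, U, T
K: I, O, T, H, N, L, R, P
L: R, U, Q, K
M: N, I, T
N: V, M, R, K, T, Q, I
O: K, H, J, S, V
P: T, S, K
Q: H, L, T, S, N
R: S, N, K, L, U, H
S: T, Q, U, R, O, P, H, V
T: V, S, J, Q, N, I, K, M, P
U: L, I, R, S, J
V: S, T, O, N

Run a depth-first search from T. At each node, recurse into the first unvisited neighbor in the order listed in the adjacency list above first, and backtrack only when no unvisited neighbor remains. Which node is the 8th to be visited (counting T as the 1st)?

Visit T
T → V
V → S
S → Q
Q → H
H → R
R → N
N → M
M → I
I → K
K → O
O → J
J → U
U → L
K → P

Visit order: T, V, S, Q, H, R, N, M, I, K, O, J, U, L, P

M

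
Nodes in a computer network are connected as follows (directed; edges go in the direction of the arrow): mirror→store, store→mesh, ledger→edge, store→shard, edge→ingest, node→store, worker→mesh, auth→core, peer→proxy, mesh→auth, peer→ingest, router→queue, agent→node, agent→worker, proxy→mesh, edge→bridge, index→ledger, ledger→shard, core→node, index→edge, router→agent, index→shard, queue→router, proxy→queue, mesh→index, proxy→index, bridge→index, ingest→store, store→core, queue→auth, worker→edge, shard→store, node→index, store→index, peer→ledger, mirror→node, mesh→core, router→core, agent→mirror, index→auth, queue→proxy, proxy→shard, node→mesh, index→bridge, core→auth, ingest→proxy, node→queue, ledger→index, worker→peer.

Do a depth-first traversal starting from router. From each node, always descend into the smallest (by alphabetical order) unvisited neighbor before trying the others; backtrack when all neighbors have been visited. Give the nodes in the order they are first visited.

Visit router
router → agent
agent → mirror
mirror → node
node → index
index → auth
auth → core
index → bridge
index → edge
edge → ingest
ingest → proxy
proxy → mesh
proxy → queue
proxy → shard
shard → store
index → ledger
agent → worker
worker → peer

router, agent, mirror, node, index, auth, core, bridge, edge, ingest, proxy, mesh, queue, shard, store, ledger, worker, peer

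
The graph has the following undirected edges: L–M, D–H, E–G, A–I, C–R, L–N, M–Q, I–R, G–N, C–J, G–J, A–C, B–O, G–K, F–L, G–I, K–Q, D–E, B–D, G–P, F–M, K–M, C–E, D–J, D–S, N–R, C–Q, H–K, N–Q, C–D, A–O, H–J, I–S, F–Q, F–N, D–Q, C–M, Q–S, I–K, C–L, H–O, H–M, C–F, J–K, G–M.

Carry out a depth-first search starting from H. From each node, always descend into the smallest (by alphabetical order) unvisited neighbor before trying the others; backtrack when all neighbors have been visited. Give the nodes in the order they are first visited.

Visit H
H → D
D → B
B → O
O → A
A → C
C → E
E → G
G → I
I → K
K → J
K → M
M → F
F → L
L → N
N → Q
Q → S
N → R
G → P

H → D → B → O → A → C → E → G → I → K → J → M → F → L → N → Q → S → R → P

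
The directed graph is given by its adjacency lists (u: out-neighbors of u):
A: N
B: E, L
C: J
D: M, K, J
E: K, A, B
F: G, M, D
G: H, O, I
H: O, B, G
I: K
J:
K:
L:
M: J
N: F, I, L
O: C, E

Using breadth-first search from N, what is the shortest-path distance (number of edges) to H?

3

Level 0: N
Level 1: F, I, L
Level 2: D, G, K, M
Level 3: H, J, O
Level 4: B, C, E
Level 5: A
H first appears at level 3.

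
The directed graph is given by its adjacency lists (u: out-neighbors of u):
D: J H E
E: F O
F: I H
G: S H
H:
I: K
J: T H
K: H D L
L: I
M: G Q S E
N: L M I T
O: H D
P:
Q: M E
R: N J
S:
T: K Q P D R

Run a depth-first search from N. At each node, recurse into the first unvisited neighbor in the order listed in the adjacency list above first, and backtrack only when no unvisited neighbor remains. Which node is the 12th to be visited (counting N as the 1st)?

S

Visit N
N → L
L → I
I → K
K → H
K → D
D → J
J → T
T → Q
Q → M
M → G
G → S
M → E
E → F
E → O
T → P
T → R

Visit order: N, L, I, K, H, D, J, T, Q, M, G, S, E, F, O, P, R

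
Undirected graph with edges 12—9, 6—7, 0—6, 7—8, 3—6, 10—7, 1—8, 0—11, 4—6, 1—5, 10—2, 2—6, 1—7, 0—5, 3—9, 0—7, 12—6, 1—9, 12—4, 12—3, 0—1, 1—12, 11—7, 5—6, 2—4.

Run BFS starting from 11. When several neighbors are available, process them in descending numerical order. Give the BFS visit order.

Visit 11; enqueue 7, 0 → queue [7, 0]
Visit 7; enqueue 10, 8, 6, 1 → queue [0, 10, 8, 6, 1]
Visit 0; enqueue 5 → queue [10, 8, 6, 1, 5]
Visit 10; enqueue 2 → queue [8, 6, 1, 5, 2]
Visit 8 → queue [6, 1, 5, 2]
Visit 6; enqueue 12, 4, 3 → queue [1, 5, 2, 12, 4, 3]
Visit 1; enqueue 9 → queue [5, 2, 12, 4, 3, 9]
Visit 5 → queue [2, 12, 4, 3, 9]
Visit 2 → queue [12, 4, 3, 9]
Visit 12 → queue [4, 3, 9]
Visit 4 → queue [3, 9]
Visit 3 → queue [9]
Visit 9 → queue []

11 → 7 → 0 → 10 → 8 → 6 → 1 → 5 → 2 → 12 → 4 → 3 → 9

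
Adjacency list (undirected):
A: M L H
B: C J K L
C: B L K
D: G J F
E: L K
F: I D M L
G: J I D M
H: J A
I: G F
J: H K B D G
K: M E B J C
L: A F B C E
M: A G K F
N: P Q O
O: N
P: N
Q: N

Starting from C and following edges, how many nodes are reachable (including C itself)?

BFS from C visits: C, B, L, K, J, A, F, E, M, H, D, G, I
Reachable nodes: 13 of 17 total.

13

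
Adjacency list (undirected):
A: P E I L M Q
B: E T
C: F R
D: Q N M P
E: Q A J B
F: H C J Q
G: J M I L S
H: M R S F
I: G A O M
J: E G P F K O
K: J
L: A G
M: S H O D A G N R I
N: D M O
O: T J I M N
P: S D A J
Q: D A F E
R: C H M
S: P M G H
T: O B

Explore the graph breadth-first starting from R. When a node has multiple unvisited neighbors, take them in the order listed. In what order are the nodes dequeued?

Visit R; enqueue C, H, M → queue [C, H, M]
Visit C; enqueue F → queue [H, M, F]
Visit H; enqueue S → queue [M, F, S]
Visit M; enqueue O, D, A, G, N, I → queue [F, S, O, D, A, G, N, I]
Visit F; enqueue J, Q → queue [S, O, D, A, G, N, I, J, Q]
Visit S; enqueue P → queue [O, D, A, G, N, I, J, Q, P]
Visit O; enqueue T → queue [D, A, G, N, I, J, Q, P, T]
Visit D → queue [A, G, N, I, J, Q, P, T]
Visit A; enqueue E, L → queue [G, N, I, J, Q, P, T, E, L]
Visit G → queue [N, I, J, Q, P, T, E, L]
Visit N → queue [I, J, Q, P, T, E, L]
Visit I → queue [J, Q, P, T, E, L]
Visit J; enqueue K → queue [Q, P, T, E, L, K]
Visit Q → queue [P, T, E, L, K]
Visit P → queue [T, E, L, K]
Visit T; enqueue B → queue [E, L, K, B]
Visit E → queue [L, K, B]
Visit L → queue [K, B]
Visit K → queue [B]
Visit B → queue []

R C H M F S O D A G N I J Q P T E L K B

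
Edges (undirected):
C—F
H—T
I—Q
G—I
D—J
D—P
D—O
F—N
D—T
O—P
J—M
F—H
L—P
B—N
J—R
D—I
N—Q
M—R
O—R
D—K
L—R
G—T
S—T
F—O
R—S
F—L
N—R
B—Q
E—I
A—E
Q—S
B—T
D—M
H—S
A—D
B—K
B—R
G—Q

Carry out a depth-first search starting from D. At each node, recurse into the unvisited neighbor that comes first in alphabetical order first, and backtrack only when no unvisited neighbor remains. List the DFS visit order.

D A E I G Q B K N F C H S R J M L P O T

Visit D
D → A
A → E
E → I
I → G
G → Q
Q → B
B → K
B → N
N → F
F → C
F → H
H → S
S → R
R → J
J → M
R → L
L → P
P → O
S → T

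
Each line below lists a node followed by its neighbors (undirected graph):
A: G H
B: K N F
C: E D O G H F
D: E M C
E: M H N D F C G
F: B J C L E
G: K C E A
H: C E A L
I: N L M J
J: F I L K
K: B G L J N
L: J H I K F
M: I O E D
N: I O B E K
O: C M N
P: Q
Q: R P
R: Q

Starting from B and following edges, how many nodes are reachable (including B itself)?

15

BFS from B visits: B, K, N, F, G, L, J, I, O, E, C, A, H, M, D
Reachable nodes: 15 of 18 total.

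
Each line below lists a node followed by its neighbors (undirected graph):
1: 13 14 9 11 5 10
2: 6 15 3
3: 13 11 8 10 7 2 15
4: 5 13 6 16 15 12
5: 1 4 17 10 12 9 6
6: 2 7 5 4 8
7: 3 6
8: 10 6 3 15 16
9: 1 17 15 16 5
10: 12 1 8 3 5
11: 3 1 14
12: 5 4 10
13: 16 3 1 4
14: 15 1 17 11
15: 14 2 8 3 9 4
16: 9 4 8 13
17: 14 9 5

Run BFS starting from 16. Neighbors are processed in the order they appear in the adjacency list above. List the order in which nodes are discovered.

16, 9, 4, 8, 13, 1, 17, 15, 5, 6, 12, 10, 3, 14, 11, 2, 7

Visit 16; enqueue 9, 4, 8, 13 → queue [9, 4, 8, 13]
Visit 9; enqueue 1, 17, 15, 5 → queue [4, 8, 13, 1, 17, 15, 5]
Visit 4; enqueue 6, 12 → queue [8, 13, 1, 17, 15, 5, 6, 12]
Visit 8; enqueue 10, 3 → queue [13, 1, 17, 15, 5, 6, 12, 10, 3]
Visit 13 → queue [1, 17, 15, 5, 6, 12, 10, 3]
Visit 1; enqueue 14, 11 → queue [17, 15, 5, 6, 12, 10, 3, 14, 11]
Visit 17 → queue [15, 5, 6, 12, 10, 3, 14, 11]
Visit 15; enqueue 2 → queue [5, 6, 12, 10, 3, 14, 11, 2]
Visit 5 → queue [6, 12, 10, 3, 14, 11, 2]
Visit 6; enqueue 7 → queue [12, 10, 3, 14, 11, 2, 7]
Visit 12 → queue [10, 3, 14, 11, 2, 7]
Visit 10 → queue [3, 14, 11, 2, 7]
Visit 3 → queue [14, 11, 2, 7]
Visit 14 → queue [11, 2, 7]
Visit 11 → queue [2, 7]
Visit 2 → queue [7]
Visit 7 → queue []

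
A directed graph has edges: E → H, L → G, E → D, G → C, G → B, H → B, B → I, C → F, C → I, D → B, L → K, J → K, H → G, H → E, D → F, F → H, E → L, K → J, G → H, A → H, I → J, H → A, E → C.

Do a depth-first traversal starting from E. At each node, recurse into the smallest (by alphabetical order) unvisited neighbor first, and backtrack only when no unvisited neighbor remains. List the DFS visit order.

E, C, F, H, A, B, I, J, K, G, D, L

Visit E
E → C
C → F
F → H
H → A
H → B
B → I
I → J
J → K
H → G
E → D
E → L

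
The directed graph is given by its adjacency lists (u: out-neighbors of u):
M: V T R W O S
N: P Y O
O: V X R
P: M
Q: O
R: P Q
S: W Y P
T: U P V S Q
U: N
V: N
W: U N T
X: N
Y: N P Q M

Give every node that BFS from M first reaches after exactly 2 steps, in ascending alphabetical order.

N, P, Q, U, X, Y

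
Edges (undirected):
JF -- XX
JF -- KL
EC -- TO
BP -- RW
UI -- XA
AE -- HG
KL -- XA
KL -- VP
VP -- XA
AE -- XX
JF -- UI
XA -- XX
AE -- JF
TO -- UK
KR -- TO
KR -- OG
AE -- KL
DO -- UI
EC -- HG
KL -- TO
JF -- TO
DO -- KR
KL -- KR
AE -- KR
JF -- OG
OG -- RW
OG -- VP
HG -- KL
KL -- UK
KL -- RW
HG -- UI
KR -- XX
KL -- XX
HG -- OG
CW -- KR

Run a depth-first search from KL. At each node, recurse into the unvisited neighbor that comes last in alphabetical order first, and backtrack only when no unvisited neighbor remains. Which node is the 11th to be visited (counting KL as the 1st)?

JF

Visit KL
KL → XX
XX → XA
XA → VP
VP → OG
OG → RW
RW → BP
OG → KR
KR → TO
TO → UK
TO → JF
JF → UI
UI → HG
HG → EC
HG → AE
UI → DO
KR → CW

Visit order: KL, XX, XA, VP, OG, RW, BP, KR, TO, UK, JF, UI, HG, EC, AE, DO, CW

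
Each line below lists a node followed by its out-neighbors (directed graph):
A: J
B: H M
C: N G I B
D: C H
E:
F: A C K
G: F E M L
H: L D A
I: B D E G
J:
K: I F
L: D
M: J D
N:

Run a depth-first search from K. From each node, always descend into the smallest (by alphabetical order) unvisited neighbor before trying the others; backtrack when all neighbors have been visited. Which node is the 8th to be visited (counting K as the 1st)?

Visit K
K → F
F → A
A → J
F → C
C → B
B → H
H → D
H → L
B → M
C → G
G → E
C → I
C → N

Visit order: K, F, A, J, C, B, H, D, L, M, G, E, I, N

D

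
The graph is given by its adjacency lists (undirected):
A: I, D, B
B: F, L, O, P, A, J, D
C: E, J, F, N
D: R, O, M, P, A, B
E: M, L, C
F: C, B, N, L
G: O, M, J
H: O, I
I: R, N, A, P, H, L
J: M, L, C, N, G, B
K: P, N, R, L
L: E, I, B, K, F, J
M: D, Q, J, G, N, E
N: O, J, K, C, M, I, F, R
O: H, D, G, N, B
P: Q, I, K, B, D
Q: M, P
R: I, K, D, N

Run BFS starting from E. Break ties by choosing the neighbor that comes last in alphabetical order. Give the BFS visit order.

E, M, L, C, Q, N, J, G, D, K, I, F, B, P, R, O, A, H

Visit E; enqueue M, L, C → queue [M, L, C]
Visit M; enqueue Q, N, J, G, D → queue [L, C, Q, N, J, G, D]
Visit L; enqueue K, I, F, B → queue [C, Q, N, J, G, D, K, I, F, B]
Visit C → queue [Q, N, J, G, D, K, I, F, B]
Visit Q; enqueue P → queue [N, J, G, D, K, I, F, B, P]
Visit N; enqueue R, O → queue [J, G, D, K, I, F, B, P, R, O]
Visit J → queue [G, D, K, I, F, B, P, R, O]
Visit G → queue [D, K, I, F, B, P, R, O]
Visit D; enqueue A → queue [K, I, F, B, P, R, O, A]
Visit K → queue [I, F, B, P, R, O, A]
Visit I; enqueue H → queue [F, B, P, R, O, A, H]
Visit F → queue [B, P, R, O, A, H]
Visit B → queue [P, R, O, A, H]
Visit P → queue [R, O, A, H]
Visit R → queue [O, A, H]
Visit O → queue [A, H]
Visit A → queue [H]
Visit H → queue []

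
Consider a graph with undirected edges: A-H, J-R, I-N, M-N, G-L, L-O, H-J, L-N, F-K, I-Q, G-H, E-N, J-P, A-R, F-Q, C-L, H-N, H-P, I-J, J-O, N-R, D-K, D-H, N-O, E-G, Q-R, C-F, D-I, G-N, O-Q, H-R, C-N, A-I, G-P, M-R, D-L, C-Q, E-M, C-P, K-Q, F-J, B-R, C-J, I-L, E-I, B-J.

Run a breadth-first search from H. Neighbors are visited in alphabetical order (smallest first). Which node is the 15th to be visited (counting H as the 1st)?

Visit H; enqueue A, D, G, J, N, P, R → queue [A, D, G, J, N, P, R]
Visit A; enqueue I → queue [D, G, J, N, P, R, I]
Visit D; enqueue K, L → queue [G, J, N, P, R, I, K, L]
Visit G; enqueue E → queue [J, N, P, R, I, K, L, E]
Visit J; enqueue B, C, F, O → queue [N, P, R, I, K, L, E, B, C, F, O]
Visit N; enqueue M → queue [P, R, I, K, L, E, B, C, F, O, M]
Visit P → queue [R, I, K, L, E, B, C, F, O, M]
Visit R; enqueue Q → queue [I, K, L, E, B, C, F, O, M, Q]
Visit I → queue [K, L, E, B, C, F, O, M, Q]
Visit K → queue [L, E, B, C, F, O, M, Q]
Visit L → queue [E, B, C, F, O, M, Q]
Visit E → queue [B, C, F, O, M, Q]
Visit B → queue [C, F, O, M, Q]
Visit C → queue [F, O, M, Q]
Visit F → queue [O, M, Q]
Visit O → queue [M, Q]
Visit M → queue [Q]
Visit Q → queue []

Visit order: H, A, D, G, J, N, P, R, I, K, L, E, B, C, F, O, M, Q

F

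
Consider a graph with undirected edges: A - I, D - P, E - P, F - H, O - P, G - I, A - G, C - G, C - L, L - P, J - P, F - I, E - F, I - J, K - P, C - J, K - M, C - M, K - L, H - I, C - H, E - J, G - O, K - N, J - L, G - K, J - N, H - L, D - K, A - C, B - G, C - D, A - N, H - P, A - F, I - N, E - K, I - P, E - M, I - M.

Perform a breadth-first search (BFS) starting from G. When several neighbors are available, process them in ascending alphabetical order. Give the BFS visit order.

Visit G; enqueue A, B, C, I, K, O → queue [A, B, C, I, K, O]
Visit A; enqueue F, N → queue [B, C, I, K, O, F, N]
Visit B → queue [C, I, K, O, F, N]
Visit C; enqueue D, H, J, L, M → queue [I, K, O, F, N, D, H, J, L, M]
Visit I; enqueue P → queue [K, O, F, N, D, H, J, L, M, P]
Visit K; enqueue E → queue [O, F, N, D, H, J, L, M, P, E]
Visit O → queue [F, N, D, H, J, L, M, P, E]
Visit F → queue [N, D, H, J, L, M, P, E]
Visit N → queue [D, H, J, L, M, P, E]
Visit D → queue [H, J, L, M, P, E]
Visit H → queue [J, L, M, P, E]
Visit J → queue [L, M, P, E]
Visit L → queue [M, P, E]
Visit M → queue [P, E]
Visit P → queue [E]
Visit E → queue []

G A B C I K O F N D H J L M P E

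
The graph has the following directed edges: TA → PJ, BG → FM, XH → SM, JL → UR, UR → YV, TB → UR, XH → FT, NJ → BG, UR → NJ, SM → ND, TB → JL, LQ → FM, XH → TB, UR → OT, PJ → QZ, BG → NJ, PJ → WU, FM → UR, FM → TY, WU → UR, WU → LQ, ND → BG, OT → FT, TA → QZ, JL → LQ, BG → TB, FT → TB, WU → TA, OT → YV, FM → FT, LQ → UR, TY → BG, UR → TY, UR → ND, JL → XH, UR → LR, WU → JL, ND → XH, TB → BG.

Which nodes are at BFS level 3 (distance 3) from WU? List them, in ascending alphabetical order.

BG, FT, SM, TB

Level 0: WU
Level 1: JL, LQ, TA, UR
Level 2: FM, LR, ND, NJ, OT, PJ, QZ, TY, XH, YV
Level 3: BG, FT, SM, TB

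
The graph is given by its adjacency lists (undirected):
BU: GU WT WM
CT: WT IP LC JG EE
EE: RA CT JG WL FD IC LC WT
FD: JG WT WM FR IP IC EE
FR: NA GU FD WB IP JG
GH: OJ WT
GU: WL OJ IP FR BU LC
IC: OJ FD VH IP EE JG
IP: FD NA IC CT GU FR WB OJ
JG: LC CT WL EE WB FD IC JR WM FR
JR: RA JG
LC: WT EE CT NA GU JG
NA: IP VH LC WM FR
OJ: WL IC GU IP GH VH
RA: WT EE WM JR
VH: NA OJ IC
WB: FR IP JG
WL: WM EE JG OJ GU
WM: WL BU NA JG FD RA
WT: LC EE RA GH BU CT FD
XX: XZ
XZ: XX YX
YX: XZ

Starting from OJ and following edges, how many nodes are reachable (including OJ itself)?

20

BFS from OJ visits: OJ, WL, IC, GU, IP, GH, VH, WM, EE, JG, FD, FR, BU, LC, NA, CT, WB, WT, RA, JR
Reachable nodes: 20 of 23 total.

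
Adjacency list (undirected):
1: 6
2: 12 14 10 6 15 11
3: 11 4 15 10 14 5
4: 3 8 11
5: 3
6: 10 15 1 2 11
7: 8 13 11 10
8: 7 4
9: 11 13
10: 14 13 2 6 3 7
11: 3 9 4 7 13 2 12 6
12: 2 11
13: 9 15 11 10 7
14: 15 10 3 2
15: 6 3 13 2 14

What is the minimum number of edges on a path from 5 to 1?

4

Level 0: 5
Level 1: 3
Level 2: 4, 10, 11, 14, 15
Level 3: 2, 6, 7, 8, 9, 12, 13
Level 4: 1
1 first appears at level 4.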